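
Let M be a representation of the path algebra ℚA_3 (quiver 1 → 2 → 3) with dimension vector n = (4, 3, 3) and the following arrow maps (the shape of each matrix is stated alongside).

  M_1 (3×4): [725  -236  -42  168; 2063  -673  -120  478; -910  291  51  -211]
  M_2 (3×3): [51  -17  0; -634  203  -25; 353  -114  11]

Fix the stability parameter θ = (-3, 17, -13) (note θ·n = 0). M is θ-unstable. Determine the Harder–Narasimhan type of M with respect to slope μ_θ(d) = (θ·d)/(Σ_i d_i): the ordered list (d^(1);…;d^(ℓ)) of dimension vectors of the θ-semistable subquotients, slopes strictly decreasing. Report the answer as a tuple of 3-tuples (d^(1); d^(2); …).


Barcode: M ≅ I[1,1], I[1,2], I[1,3]^2, I[3,3]. HN layers by μ_θ (4 steps, strictly decreasing):
  μ^(1)=17; μ^(2)=2; μ^(3)=-3; μ^(4)=-13

((0, 1, 0); (0, 2, 2); (4, 0, 0); (0, 0, 1))


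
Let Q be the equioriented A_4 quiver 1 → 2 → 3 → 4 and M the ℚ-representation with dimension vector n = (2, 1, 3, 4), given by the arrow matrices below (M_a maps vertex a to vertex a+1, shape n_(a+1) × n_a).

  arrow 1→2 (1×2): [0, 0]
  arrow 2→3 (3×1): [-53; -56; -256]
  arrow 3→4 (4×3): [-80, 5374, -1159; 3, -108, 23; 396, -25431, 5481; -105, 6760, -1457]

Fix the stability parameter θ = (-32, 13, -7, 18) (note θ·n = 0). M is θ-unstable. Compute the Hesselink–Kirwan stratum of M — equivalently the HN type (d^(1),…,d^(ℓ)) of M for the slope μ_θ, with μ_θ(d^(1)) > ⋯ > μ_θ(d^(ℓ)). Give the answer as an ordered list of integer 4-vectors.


Barcode: M ≅ I[1,1]^2, I[2,4], I[3,4]^2, I[4,4]. HN layers by μ_θ (4 steps, strictly decreasing):
  μ^(1)=18; μ^(2)=3; μ^(3)=-7; μ^(4)=-32

((0, 0, 0, 4); (0, 1, 1, 0); (0, 0, 2, 0); (2, 0, 0, 0))


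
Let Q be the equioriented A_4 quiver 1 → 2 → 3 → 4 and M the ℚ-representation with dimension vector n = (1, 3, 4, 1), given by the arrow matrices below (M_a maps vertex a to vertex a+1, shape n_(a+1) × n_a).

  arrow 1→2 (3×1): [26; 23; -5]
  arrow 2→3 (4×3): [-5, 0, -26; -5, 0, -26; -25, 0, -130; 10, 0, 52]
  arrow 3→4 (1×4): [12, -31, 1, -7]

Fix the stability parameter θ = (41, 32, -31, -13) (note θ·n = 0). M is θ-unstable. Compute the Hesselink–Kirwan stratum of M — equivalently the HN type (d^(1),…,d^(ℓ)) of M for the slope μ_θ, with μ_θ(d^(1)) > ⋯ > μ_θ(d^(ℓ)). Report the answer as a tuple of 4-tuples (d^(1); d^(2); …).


Via rank(M_{q-1}∘⋯∘M_p): M ≅ I[1,2], I[2,2], I[2,3], I[3,3]^2, I[3,4].
μ_θ-semistable layers: μ^(1)=73/2; μ^(2)=32; μ^(3)=1/2; μ^(4)=-13; μ^(5)=-31

((1, 1, 0, 0); (0, 1, 0, 0); (0, 1, 1, 0); (0, 0, 0, 1); (0, 0, 3, 0))


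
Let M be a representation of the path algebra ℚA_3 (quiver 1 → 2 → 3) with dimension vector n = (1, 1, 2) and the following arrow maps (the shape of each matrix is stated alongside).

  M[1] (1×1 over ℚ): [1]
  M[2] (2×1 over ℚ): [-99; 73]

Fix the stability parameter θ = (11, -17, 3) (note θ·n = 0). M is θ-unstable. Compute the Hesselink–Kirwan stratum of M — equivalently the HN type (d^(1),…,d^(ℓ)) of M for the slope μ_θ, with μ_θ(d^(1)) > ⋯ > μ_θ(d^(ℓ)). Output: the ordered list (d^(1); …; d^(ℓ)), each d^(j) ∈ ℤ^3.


Via rank(M_{q-1}∘⋯∘M_p): M ≅ I[1,3], I[3,3].
μ_θ-semistable layers: μ^(1)=3; μ^(2)=-3

((0, 0, 2); (1, 1, 0))


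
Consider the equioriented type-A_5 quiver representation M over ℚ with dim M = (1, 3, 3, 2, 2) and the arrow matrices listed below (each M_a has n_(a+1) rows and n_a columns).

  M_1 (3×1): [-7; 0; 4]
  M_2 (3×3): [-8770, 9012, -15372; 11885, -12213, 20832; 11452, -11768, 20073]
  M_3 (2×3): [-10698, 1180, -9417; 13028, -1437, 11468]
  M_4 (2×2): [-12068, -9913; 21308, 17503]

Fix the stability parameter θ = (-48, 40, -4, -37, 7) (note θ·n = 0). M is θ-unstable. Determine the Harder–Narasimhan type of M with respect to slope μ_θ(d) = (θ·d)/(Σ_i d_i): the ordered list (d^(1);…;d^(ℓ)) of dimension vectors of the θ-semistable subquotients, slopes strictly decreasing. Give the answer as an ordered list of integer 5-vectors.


Barcode: M ≅ I[1,5], I[2,3], I[2,4], I[5,5]. HN layers by μ_θ (4 steps, strictly decreasing):
  μ^(1)=18; μ^(2)=7; μ^(3)=-1/3; μ^(4)=-48

((0, 1, 1, 0, 0); (0, 0, 0, 0, 2); (0, 2, 2, 2, 0); (1, 0, 0, 0, 0))


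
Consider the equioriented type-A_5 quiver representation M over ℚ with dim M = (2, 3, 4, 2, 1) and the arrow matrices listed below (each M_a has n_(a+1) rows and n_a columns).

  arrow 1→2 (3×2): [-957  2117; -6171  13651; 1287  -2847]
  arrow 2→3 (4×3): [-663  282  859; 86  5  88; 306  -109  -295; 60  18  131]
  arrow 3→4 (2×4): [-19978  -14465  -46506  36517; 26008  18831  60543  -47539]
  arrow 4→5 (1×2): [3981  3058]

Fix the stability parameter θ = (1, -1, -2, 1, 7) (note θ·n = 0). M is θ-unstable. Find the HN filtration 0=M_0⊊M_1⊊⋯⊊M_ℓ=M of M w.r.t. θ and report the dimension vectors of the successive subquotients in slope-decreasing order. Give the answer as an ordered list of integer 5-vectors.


Barcode: M ≅ I[1,1], I[1,3], I[2,4], I[2,5], I[3,3]. HN layers by μ_θ (5 steps, strictly decreasing):
  μ^(1)=7; μ^(2)=1; μ^(3)=-2/3; μ^(4)=-3/2; μ^(5)=-2

((0, 0, 0, 0, 1); (1, 0, 0, 2, 0); (1, 1, 1, 0, 0); (0, 2, 2, 0, 0); (0, 0, 1, 0, 0))


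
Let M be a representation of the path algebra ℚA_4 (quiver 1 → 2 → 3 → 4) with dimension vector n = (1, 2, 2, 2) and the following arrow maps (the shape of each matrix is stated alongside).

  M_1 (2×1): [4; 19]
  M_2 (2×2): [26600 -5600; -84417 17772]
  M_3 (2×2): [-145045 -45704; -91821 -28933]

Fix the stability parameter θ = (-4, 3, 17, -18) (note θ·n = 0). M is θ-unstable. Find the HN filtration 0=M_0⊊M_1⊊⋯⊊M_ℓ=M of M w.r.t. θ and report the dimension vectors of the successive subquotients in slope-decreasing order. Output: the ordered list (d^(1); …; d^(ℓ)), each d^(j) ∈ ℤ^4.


Barcode: M ≅ I[1,2], I[2,4], I[3,4]. HN layers by μ_θ (4 steps, strictly decreasing):
  μ^(1)=3; μ^(2)=2/3; μ^(3)=-1/2; μ^(4)=-4

((0, 1, 0, 0); (0, 1, 1, 1); (0, 0, 1, 1); (1, 0, 0, 0))


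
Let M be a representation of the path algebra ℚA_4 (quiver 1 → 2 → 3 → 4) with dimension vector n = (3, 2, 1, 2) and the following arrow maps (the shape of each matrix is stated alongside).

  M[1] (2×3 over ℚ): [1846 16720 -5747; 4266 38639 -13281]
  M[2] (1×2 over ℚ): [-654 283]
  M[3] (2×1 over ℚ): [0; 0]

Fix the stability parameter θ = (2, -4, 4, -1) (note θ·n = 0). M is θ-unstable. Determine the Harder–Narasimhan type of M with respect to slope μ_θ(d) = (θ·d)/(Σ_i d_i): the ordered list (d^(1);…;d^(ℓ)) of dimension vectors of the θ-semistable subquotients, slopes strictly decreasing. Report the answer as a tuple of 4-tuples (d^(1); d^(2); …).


Via rank(M_{q-1}∘⋯∘M_p): M ≅ I[1,1], I[1,2], I[1,3], I[4,4]^2.
μ_θ-semistable layers: μ^(1)=4; μ^(2)=2; μ^(3)=-1

((0, 0, 1, 0); (1, 0, 0, 0); (2, 2, 0, 2))


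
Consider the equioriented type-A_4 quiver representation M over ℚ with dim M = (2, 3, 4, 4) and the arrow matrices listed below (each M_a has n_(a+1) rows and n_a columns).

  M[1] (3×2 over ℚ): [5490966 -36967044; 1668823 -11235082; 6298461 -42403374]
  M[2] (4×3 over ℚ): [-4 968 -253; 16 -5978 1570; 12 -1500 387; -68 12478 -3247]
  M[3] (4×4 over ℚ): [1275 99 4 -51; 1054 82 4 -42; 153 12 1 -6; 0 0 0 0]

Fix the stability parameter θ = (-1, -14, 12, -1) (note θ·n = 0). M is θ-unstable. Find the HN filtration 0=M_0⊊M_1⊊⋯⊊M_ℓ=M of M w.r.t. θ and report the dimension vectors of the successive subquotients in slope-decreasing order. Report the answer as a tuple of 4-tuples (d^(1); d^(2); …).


Via rank(M_{q-1}∘⋯∘M_p): M ≅ I[1,1], I[1,3], I[2,2], I[2,3], I[3,4]^2, I[4,4]^2.
μ_θ-semistable layers: μ^(1)=12; μ^(2)=11/2; μ^(3)=-1; μ^(4)=-15/2; μ^(5)=-14

((0, 0, 2, 0); (0, 0, 2, 2); (1, 0, 0, 2); (1, 1, 0, 0); (0, 2, 0, 0))


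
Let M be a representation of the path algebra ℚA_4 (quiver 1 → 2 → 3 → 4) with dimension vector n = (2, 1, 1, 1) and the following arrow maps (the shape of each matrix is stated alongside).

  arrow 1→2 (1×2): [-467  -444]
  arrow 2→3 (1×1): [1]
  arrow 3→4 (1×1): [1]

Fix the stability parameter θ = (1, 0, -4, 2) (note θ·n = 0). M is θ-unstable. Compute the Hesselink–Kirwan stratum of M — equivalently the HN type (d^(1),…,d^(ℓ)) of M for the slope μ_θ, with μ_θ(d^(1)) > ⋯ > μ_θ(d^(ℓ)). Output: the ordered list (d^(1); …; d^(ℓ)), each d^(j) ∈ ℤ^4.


Barcode: M ≅ I[1,1], I[1,4]. HN layers by μ_θ (3 steps, strictly decreasing):
  μ^(1)=2; μ^(2)=1; μ^(3)=-1

((0, 0, 0, 1); (1, 0, 0, 0); (1, 1, 1, 0))


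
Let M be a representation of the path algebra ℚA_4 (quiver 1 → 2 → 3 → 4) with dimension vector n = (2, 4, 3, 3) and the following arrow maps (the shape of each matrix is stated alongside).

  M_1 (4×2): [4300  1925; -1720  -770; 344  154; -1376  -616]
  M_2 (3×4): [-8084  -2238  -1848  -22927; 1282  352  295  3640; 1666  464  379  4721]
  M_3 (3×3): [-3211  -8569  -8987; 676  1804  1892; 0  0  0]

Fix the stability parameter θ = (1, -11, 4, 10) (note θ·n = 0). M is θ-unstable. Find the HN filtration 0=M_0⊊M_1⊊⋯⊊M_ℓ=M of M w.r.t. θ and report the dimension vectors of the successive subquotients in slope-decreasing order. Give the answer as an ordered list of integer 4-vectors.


Barcode: M ≅ I[1,1], I[1,2], I[2,3]^2, I[2,4], I[4,4]^2. HN layers by μ_θ (5 steps, strictly decreasing):
  μ^(1)=10; μ^(2)=4; μ^(3)=1; μ^(4)=-5; μ^(5)=-11

((0, 0, 0, 3); (0, 0, 3, 0); (1, 0, 0, 0); (1, 1, 0, 0); (0, 3, 0, 0))


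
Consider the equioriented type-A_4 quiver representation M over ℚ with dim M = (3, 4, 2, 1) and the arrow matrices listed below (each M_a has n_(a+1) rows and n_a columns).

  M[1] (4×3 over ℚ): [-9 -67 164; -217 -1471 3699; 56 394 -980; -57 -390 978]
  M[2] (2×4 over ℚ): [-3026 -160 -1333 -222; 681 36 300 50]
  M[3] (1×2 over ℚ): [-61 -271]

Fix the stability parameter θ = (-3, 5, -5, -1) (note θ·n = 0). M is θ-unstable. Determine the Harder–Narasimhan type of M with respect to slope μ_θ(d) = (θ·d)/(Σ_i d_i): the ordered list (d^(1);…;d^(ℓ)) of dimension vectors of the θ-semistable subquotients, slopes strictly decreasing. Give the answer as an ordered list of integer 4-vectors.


Via rank(M_{q-1}∘⋯∘M_p): M ≅ I[1,2]^2, I[1,4], I[2,3].
μ_θ-semistable layers: μ^(1)=5; μ^(2)=0; μ^(3)=-1/3; μ^(4)=-3

((0, 2, 0, 0); (0, 1, 1, 0); (0, 1, 1, 1); (3, 0, 0, 0))


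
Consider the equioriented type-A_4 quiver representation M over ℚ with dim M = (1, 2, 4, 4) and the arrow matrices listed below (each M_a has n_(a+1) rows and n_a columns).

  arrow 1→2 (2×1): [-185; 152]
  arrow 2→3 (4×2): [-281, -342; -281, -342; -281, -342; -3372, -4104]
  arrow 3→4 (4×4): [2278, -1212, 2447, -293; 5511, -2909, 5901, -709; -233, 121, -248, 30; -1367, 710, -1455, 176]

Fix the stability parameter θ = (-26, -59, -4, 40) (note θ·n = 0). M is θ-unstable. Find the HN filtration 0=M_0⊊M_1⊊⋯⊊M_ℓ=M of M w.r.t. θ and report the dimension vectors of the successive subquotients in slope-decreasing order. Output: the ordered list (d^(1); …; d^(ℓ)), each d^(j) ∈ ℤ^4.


Interval decomposition of M: I[1,4], I[2,2], I[3,4]^3.
HN type (ℓ=4): μ^(1)=40; μ^(2)=-4; μ^(3)=-85/2; μ^(4)=-59

((0, 0, 0, 4); (0, 0, 4, 0); (1, 1, 0, 0); (0, 1, 0, 0))


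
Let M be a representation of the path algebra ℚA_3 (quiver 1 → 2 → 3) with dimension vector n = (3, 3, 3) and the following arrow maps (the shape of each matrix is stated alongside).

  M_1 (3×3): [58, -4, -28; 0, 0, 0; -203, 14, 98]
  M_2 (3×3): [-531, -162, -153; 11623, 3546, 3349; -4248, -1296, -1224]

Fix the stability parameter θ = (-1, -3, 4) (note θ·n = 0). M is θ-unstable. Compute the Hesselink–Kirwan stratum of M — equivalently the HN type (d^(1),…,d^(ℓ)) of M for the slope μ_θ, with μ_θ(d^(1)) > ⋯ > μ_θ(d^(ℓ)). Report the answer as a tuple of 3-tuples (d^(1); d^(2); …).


Via rank(M_{q-1}∘⋯∘M_p): M ≅ I[1,1]^2, I[1,3], I[2,2]^2, I[3,3]^2.
μ_θ-semistable layers: μ^(1)=4; μ^(2)=-1; μ^(3)=-2; μ^(4)=-3

((0, 0, 3); (2, 0, 0); (1, 1, 0); (0, 2, 0))


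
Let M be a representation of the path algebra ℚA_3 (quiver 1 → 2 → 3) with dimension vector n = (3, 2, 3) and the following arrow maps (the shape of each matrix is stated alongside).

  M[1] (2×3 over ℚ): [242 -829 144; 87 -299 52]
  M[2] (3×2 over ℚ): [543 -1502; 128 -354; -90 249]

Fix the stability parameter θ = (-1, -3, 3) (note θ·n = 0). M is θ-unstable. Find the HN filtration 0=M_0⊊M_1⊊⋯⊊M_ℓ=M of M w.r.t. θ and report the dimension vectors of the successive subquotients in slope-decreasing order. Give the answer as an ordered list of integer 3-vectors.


Barcode: M ≅ I[1,1], I[1,3]^2, I[3,3]. HN layers by μ_θ (3 steps, strictly decreasing):
  μ^(1)=3; μ^(2)=-1; μ^(3)=-2

((0, 0, 3); (1, 0, 0); (2, 2, 0))


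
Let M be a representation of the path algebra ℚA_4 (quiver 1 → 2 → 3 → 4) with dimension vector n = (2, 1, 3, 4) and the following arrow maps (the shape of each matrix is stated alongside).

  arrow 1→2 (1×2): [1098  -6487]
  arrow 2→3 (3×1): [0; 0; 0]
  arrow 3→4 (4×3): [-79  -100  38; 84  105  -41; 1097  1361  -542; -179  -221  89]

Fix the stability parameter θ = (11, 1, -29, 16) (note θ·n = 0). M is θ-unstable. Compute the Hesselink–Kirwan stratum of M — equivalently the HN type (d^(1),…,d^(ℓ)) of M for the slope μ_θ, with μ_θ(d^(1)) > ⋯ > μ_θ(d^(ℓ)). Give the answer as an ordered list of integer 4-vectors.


Barcode: M ≅ I[1,1], I[1,2], I[3,4]^3, I[4,4]. HN layers by μ_θ (4 steps, strictly decreasing):
  μ^(1)=16; μ^(2)=11; μ^(3)=6; μ^(4)=-29

((0, 0, 0, 4); (1, 0, 0, 0); (1, 1, 0, 0); (0, 0, 3, 0))


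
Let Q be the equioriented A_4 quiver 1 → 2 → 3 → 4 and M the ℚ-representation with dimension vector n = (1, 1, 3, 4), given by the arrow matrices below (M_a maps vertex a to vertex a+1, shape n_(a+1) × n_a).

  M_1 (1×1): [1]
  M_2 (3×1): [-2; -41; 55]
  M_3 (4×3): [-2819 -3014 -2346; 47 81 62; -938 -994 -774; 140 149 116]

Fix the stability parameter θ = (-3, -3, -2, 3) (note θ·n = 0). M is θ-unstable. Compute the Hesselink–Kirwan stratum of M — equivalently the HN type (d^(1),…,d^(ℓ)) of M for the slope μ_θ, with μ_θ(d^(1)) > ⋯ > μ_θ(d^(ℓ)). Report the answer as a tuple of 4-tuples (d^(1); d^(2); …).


Via rank(M_{q-1}∘⋯∘M_p): M ≅ I[1,4], I[3,4]^2, I[4,4].
μ_θ-semistable layers: μ^(1)=3; μ^(2)=-2; μ^(3)=-3

((0, 0, 0, 4); (0, 0, 3, 0); (1, 1, 0, 0))


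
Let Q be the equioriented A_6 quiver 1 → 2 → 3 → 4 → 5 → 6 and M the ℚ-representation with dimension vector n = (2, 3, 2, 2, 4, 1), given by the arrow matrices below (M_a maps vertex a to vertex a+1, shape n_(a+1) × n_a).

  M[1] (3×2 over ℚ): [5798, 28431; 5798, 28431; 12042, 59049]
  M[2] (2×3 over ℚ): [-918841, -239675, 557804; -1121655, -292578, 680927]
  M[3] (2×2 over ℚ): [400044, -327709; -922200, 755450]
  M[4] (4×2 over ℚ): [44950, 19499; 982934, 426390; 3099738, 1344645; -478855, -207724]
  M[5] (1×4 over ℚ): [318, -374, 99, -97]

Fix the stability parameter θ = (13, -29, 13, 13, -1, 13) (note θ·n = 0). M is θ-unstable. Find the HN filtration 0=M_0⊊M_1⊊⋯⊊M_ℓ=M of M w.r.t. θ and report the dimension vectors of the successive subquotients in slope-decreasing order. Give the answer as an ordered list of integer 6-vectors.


Interval decomposition of M: I[1,1], I[1,2], I[2,3], I[2,6], I[4,5], I[5,5]^2.
HN type (ℓ=6): μ^(1)=13; μ^(2)=25/3; μ^(3)=6; μ^(4)=-1; μ^(5)=-8; μ^(6)=-29

((1, 0, 1, 0, 0, 1); (0, 0, 1, 1, 1, 0); (0, 0, 0, 1, 1, 0); (0, 0, 0, 0, 2, 0); (1, 1, 0, 0, 0, 0); (0, 2, 0, 0, 0, 0))


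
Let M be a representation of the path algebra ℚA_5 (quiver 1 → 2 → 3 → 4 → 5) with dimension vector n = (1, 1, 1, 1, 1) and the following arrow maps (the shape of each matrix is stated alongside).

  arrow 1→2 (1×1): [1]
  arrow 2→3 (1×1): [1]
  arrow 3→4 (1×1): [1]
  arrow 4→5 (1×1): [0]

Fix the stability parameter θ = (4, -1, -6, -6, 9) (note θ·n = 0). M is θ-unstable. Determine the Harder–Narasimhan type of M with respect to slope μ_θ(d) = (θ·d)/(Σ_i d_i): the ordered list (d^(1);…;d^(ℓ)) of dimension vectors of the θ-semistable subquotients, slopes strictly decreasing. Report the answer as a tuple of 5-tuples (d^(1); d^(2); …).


Barcode: M ≅ I[1,4], I[5,5]. HN layers by μ_θ (2 steps, strictly decreasing):
  μ^(1)=9; μ^(2)=-9/4

((0, 0, 0, 0, 1); (1, 1, 1, 1, 0))


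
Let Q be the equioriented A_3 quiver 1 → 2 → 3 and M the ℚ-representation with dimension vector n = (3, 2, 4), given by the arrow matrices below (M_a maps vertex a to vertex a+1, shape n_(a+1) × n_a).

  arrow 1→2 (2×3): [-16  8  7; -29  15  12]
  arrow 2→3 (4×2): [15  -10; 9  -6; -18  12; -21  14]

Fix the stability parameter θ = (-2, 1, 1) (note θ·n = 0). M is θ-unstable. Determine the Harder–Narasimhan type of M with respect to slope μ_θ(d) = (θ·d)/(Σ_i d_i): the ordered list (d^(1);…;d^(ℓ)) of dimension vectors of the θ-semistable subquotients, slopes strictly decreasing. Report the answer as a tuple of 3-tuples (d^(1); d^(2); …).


Via rank(M_{q-1}∘⋯∘M_p): M ≅ I[1,1], I[1,2], I[1,3], I[3,3]^3.
μ_θ-semistable layers: μ^(1)=1; μ^(2)=-2

((0, 2, 4); (3, 0, 0))


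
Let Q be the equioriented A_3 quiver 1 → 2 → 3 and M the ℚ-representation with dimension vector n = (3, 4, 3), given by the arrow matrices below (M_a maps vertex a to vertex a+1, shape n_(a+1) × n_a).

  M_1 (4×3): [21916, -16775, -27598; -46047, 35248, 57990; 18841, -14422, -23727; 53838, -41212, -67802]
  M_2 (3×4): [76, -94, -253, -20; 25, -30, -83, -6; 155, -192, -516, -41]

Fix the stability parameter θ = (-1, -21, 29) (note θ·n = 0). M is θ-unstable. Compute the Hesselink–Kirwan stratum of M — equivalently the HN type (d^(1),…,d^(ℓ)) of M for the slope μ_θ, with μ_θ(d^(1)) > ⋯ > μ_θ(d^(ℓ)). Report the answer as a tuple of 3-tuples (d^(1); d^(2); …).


Via rank(M_{q-1}∘⋯∘M_p): M ≅ I[1,2], I[1,3]^2, I[2,3].
μ_θ-semistable layers: μ^(1)=29; μ^(2)=-11; μ^(3)=-21

((0, 0, 3); (3, 3, 0); (0, 1, 0))


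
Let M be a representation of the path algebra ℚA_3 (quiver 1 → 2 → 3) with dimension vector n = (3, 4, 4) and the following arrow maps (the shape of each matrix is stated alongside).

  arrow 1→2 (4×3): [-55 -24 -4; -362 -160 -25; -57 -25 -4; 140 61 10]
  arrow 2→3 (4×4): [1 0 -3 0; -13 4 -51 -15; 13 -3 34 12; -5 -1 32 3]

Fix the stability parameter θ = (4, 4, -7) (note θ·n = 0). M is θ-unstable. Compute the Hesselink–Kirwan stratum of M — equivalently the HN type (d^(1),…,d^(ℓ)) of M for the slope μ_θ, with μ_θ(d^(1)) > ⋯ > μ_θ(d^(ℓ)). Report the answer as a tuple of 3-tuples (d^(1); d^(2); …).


Barcode: M ≅ I[1,3]^3, I[2,2], I[3,3]. HN layers by μ_θ (3 steps, strictly decreasing):
  μ^(1)=4; μ^(2)=1/3; μ^(3)=-7

((0, 1, 0); (3, 3, 3); (0, 0, 1))


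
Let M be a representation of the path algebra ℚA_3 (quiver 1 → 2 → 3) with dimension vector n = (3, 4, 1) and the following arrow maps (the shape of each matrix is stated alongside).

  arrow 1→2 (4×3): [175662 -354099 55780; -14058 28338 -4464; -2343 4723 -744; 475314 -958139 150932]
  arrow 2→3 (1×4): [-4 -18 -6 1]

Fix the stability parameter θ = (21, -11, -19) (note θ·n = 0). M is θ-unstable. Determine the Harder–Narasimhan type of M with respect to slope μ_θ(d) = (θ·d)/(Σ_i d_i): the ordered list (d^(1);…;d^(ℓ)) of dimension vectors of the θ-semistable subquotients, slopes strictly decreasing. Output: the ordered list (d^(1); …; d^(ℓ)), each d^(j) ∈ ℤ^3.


Barcode: M ≅ I[1,1], I[1,2], I[1,3], I[2,2]^2. HN layers by μ_θ (4 steps, strictly decreasing):
  μ^(1)=21; μ^(2)=5; μ^(3)=-3; μ^(4)=-11

((1, 0, 0); (1, 1, 0); (1, 1, 1); (0, 2, 0))


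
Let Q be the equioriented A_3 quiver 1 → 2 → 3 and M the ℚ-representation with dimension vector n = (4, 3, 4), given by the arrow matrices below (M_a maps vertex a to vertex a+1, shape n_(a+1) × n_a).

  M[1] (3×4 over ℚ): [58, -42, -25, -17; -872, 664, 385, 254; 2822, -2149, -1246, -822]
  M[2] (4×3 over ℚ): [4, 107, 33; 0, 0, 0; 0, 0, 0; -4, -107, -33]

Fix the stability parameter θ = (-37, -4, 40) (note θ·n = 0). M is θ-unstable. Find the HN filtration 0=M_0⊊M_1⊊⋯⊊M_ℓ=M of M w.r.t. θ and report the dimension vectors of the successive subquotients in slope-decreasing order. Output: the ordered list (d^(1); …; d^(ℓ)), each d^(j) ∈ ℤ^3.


Via rank(M_{q-1}∘⋯∘M_p): M ≅ I[1,1], I[1,2]^2, I[1,3], I[3,3]^3.
μ_θ-semistable layers: μ^(1)=40; μ^(2)=-4; μ^(3)=-37

((0, 0, 4); (0, 3, 0); (4, 0, 0))


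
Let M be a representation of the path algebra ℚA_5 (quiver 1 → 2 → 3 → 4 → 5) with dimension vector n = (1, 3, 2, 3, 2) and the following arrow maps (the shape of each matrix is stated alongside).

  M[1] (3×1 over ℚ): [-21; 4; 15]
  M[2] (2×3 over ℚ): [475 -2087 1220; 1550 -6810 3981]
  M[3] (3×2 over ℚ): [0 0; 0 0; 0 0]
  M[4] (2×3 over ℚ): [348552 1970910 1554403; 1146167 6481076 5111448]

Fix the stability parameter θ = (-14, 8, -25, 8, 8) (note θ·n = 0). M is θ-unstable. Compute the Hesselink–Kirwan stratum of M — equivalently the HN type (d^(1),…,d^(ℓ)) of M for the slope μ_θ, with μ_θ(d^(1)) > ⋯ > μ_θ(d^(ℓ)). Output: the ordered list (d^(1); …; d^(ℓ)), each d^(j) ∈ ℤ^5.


Barcode: M ≅ I[1,3], I[2,2], I[2,3], I[4,4], I[4,5]^2. HN layers by μ_θ (3 steps, strictly decreasing):
  μ^(1)=8; μ^(2)=-17/2; μ^(3)=-14

((0, 1, 0, 3, 2); (0, 2, 2, 0, 0); (1, 0, 0, 0, 0))


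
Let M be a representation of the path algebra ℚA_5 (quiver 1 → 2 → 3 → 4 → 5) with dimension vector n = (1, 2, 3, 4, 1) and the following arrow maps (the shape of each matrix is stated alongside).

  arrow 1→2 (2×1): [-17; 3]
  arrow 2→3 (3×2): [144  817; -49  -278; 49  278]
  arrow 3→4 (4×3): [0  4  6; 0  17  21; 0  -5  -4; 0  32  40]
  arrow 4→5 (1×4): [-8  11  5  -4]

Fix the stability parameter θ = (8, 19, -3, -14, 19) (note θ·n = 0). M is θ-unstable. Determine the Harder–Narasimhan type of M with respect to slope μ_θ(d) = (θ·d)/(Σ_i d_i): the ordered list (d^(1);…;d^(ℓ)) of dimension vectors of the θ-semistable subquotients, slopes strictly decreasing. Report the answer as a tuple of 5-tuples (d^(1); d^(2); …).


Via rank(M_{q-1}∘⋯∘M_p): M ≅ I[1,5], I[2,3], I[3,4], I[4,4]^2.
μ_θ-semistable layers: μ^(1)=19; μ^(2)=8; μ^(3)=5/2; μ^(4)=-17/2; μ^(5)=-14

((0, 0, 0, 0, 1); (0, 1, 1, 0, 0); (1, 1, 1, 1, 0); (0, 0, 1, 1, 0); (0, 0, 0, 2, 0))


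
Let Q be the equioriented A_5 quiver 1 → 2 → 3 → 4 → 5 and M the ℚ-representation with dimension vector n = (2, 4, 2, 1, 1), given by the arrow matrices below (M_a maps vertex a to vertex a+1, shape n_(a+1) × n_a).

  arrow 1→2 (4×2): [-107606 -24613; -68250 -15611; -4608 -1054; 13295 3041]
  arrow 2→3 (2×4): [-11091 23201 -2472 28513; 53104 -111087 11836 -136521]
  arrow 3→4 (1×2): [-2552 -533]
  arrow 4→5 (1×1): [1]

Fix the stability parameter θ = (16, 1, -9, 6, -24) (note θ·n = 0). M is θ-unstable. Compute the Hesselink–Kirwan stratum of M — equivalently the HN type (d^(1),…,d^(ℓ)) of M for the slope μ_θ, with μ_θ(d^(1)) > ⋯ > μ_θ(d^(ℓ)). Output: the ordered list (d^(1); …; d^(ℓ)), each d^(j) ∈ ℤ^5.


Barcode: M ≅ I[1,3], I[1,5], I[2,2]^2. HN layers by μ_θ (3 steps, strictly decreasing):
  μ^(1)=8/3; μ^(2)=1; μ^(3)=-2

((1, 1, 1, 0, 0); (0, 2, 0, 0, 0); (1, 1, 1, 1, 1))


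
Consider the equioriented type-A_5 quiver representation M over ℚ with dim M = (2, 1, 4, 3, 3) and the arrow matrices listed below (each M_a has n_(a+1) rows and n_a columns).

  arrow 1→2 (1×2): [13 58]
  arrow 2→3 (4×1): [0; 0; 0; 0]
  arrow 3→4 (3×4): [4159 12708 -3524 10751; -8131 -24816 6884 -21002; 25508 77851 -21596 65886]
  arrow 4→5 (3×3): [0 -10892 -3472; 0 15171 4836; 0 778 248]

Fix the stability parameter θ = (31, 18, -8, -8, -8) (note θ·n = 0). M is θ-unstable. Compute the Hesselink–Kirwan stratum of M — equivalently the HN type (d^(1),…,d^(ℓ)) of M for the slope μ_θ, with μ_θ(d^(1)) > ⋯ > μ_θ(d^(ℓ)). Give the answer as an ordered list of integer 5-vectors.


Via rank(M_{q-1}∘⋯∘M_p): M ≅ I[1,1], I[1,2], I[3,3], I[3,4]^2, I[3,5], I[5,5]^2.
μ_θ-semistable layers: μ^(1)=31; μ^(2)=49/2; μ^(3)=-8

((1, 0, 0, 0, 0); (1, 1, 0, 0, 0); (0, 0, 4, 3, 3))


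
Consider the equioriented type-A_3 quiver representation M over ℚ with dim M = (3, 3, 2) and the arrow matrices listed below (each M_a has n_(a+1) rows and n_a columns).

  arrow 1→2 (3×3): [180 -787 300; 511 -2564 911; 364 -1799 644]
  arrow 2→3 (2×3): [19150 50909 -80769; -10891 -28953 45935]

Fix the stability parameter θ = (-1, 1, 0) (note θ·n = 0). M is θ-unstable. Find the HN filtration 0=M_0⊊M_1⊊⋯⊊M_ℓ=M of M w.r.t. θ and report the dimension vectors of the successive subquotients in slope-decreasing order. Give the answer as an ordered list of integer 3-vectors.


Via rank(M_{q-1}∘⋯∘M_p): M ≅ I[1,1], I[1,3]^2, I[2,2].
μ_θ-semistable layers: μ^(1)=1; μ^(2)=1/2; μ^(3)=-1

((0, 1, 0); (0, 2, 2); (3, 0, 0))


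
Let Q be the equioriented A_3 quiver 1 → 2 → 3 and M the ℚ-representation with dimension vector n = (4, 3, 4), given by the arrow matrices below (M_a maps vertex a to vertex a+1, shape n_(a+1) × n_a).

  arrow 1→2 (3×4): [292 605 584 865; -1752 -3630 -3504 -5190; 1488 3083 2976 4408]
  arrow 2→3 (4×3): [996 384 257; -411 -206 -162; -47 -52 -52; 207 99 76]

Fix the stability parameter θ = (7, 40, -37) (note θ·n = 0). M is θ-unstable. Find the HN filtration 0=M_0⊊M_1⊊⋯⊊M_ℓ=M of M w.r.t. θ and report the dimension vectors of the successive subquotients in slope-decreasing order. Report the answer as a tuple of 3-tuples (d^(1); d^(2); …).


Interval decomposition of M: I[1,1]^2, I[1,3]^2, I[2,3], I[3,3].
HN type (ℓ=4): μ^(1)=7; μ^(2)=10/3; μ^(3)=3/2; μ^(4)=-37

((2, 0, 0); (2, 2, 2); (0, 1, 1); (0, 0, 1))


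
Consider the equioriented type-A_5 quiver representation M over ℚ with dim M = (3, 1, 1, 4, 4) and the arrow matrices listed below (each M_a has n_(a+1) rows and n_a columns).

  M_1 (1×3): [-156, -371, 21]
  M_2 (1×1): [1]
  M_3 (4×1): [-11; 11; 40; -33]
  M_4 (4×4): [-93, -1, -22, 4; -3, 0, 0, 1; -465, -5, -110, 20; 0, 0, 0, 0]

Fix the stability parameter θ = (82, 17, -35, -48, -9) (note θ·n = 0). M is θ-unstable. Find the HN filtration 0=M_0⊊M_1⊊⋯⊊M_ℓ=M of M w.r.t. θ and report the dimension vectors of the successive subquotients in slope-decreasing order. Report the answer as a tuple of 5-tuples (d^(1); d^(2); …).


Via rank(M_{q-1}∘⋯∘M_p): M ≅ I[1,1]^2, I[1,4], I[4,4], I[4,5]^2, I[5,5]^2.
μ_θ-semistable layers: μ^(1)=82; μ^(2)=4; μ^(3)=-9; μ^(4)=-48

((2, 0, 0, 0, 0); (1, 1, 1, 1, 0); (0, 0, 0, 0, 4); (0, 0, 0, 3, 0))


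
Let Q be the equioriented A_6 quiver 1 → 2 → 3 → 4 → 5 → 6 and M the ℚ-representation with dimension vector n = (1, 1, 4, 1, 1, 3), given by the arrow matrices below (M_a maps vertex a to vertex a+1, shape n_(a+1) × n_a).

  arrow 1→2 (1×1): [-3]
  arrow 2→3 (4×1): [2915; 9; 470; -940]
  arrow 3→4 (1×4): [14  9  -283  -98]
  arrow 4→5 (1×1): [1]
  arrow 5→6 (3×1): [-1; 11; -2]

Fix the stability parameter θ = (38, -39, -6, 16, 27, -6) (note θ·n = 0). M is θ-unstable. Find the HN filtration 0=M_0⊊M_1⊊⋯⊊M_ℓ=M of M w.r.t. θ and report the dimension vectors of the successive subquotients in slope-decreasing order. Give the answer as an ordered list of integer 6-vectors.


Interval decomposition of M: I[1,6], I[3,3]^3, I[6,6]^2.
HN type (ℓ=3): μ^(1)=37/3; μ^(2)=-7/3; μ^(3)=-6

((0, 0, 0, 1, 1, 1); (1, 1, 1, 0, 0, 0); (0, 0, 3, 0, 0, 2))


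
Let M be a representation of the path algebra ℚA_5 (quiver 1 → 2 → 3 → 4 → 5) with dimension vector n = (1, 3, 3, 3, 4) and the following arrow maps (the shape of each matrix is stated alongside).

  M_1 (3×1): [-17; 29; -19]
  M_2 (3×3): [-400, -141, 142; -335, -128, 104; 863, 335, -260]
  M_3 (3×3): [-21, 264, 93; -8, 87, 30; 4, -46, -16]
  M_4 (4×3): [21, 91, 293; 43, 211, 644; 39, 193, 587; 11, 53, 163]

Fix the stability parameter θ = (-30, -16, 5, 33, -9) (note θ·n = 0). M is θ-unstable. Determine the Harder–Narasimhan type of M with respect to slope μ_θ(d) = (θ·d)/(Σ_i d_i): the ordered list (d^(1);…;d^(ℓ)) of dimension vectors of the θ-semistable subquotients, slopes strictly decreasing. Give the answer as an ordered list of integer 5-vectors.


Barcode: M ≅ I[1,4], I[2,3], I[2,5], I[4,5], I[5,5]^2. HN layers by μ_θ (6 steps, strictly decreasing):
  μ^(1)=33; μ^(2)=12; μ^(3)=5; μ^(4)=-9; μ^(5)=-16; μ^(6)=-30

((0, 0, 0, 1, 0); (0, 0, 0, 2, 2); (0, 0, 3, 0, 0); (0, 0, 0, 0, 2); (0, 3, 0, 0, 0); (1, 0, 0, 0, 0))


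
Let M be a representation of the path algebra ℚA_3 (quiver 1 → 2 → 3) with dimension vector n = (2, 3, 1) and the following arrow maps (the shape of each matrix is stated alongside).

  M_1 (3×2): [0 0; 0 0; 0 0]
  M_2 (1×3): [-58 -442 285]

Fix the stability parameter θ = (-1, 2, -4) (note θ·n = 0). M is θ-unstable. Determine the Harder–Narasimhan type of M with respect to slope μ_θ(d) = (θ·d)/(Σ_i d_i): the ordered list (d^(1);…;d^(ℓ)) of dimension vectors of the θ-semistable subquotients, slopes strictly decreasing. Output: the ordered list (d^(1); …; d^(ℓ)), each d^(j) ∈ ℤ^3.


Via rank(M_{q-1}∘⋯∘M_p): M ≅ I[1,1]^2, I[2,2]^2, I[2,3].
μ_θ-semistable layers: μ^(1)=2; μ^(2)=-1

((0, 2, 0); (2, 1, 1))


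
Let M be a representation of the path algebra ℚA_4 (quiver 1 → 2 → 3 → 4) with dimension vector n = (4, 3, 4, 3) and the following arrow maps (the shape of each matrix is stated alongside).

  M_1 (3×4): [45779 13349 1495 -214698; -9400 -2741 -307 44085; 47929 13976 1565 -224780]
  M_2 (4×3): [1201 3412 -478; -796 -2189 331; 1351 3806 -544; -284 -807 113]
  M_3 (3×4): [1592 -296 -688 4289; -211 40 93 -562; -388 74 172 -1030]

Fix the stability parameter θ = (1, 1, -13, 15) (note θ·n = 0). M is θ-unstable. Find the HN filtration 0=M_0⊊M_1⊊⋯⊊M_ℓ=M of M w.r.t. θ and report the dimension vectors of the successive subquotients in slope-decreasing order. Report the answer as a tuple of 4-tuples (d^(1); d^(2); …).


Barcode: M ≅ I[1,1], I[1,2], I[1,3], I[1,4], I[3,4]^2. HN layers by μ_θ (4 steps, strictly decreasing):
  μ^(1)=15; μ^(2)=1; μ^(3)=-11/3; μ^(4)=-13

((0, 0, 0, 3); (2, 1, 0, 0); (2, 2, 2, 0); (0, 0, 2, 0))


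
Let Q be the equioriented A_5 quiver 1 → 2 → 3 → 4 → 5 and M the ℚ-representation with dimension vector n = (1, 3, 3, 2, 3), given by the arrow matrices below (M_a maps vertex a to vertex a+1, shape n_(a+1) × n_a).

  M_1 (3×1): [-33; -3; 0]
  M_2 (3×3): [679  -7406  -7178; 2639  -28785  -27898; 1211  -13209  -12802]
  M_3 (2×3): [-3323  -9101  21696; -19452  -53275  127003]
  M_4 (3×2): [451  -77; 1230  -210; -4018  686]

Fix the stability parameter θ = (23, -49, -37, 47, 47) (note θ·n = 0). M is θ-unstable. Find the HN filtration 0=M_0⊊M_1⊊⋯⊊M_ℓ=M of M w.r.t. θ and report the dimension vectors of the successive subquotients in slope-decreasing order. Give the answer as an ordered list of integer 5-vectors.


Interval decomposition of M: I[1,5], I[2,2], I[2,3], I[3,4], I[5,5]^2.
HN type (ℓ=4): μ^(1)=47; μ^(2)=-21; μ^(3)=-37; μ^(4)=-49

((0, 0, 0, 2, 3); (1, 1, 1, 0, 0); (0, 0, 2, 0, 0); (0, 2, 0, 0, 0))


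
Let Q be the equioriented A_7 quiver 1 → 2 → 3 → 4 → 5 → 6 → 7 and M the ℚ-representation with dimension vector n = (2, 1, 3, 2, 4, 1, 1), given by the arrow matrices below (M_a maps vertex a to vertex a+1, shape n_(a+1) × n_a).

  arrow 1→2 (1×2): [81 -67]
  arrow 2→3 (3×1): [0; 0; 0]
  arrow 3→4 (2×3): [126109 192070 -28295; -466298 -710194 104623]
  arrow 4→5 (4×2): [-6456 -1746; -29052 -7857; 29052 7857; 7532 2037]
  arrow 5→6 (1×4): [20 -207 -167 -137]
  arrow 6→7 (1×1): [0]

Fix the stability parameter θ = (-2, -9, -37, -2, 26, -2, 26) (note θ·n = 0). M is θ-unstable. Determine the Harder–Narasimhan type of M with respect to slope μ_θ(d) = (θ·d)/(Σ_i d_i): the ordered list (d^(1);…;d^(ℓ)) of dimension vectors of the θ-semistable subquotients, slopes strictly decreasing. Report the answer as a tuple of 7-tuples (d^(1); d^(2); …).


Interval decomposition of M: I[1,1], I[1,2], I[3,3], I[3,4], I[3,6], I[5,5]^3, I[7,7].
HN type (ℓ=5): μ^(1)=26; μ^(2)=12; μ^(3)=-2; μ^(4)=-11/2; μ^(5)=-37

((0, 0, 0, 0, 3, 0, 1); (0, 0, 0, 0, 1, 1, 0); (1, 0, 0, 2, 0, 0, 0); (1, 1, 0, 0, 0, 0, 0); (0, 0, 3, 0, 0, 0, 0))


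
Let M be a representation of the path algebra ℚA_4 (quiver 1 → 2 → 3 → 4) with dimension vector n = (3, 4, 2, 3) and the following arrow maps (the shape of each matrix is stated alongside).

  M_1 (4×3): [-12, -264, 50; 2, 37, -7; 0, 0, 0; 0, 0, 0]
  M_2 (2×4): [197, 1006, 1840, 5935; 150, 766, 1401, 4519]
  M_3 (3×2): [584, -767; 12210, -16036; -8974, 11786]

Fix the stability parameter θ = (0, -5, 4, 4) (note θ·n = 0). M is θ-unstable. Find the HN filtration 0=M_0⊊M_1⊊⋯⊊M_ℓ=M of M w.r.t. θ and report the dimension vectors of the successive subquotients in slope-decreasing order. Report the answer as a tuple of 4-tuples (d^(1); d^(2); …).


Interval decomposition of M: I[1,1], I[1,4]^2, I[2,2]^2, I[4,4].
HN type (ℓ=4): μ^(1)=4; μ^(2)=0; μ^(3)=-5/2; μ^(4)=-5

((0, 0, 2, 3); (1, 0, 0, 0); (2, 2, 0, 0); (0, 2, 0, 0))


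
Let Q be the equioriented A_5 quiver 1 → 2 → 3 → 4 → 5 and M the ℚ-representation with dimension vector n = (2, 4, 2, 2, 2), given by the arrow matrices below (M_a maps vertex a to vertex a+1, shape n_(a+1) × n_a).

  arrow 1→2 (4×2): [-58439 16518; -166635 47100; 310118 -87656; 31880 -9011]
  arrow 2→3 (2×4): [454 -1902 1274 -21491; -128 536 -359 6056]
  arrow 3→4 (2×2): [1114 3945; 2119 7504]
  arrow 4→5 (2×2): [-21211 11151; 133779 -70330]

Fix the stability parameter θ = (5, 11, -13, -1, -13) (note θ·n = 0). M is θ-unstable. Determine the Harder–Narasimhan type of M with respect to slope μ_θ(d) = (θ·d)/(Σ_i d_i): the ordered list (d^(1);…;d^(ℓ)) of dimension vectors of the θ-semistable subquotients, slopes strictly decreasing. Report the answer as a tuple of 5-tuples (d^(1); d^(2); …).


Via rank(M_{q-1}∘⋯∘M_p): M ≅ I[1,5]^2, I[2,2]^2.
μ_θ-semistable layers: μ^(1)=11; μ^(2)=-11/5

((0, 2, 0, 0, 0); (2, 2, 2, 2, 2))


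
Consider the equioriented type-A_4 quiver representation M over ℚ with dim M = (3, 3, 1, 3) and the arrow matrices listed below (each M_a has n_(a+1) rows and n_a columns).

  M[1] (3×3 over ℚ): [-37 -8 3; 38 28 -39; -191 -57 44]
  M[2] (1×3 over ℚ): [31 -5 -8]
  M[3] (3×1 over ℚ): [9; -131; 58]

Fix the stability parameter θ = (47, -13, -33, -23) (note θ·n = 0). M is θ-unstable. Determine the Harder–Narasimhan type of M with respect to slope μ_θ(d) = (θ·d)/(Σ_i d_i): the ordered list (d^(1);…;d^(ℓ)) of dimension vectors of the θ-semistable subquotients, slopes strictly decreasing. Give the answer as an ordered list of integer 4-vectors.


Barcode: M ≅ I[1,2]^2, I[1,4], I[4,4]^2. HN layers by μ_θ (3 steps, strictly decreasing):
  μ^(1)=17; μ^(2)=-11/2; μ^(3)=-23

((2, 2, 0, 0); (1, 1, 1, 1); (0, 0, 0, 2))


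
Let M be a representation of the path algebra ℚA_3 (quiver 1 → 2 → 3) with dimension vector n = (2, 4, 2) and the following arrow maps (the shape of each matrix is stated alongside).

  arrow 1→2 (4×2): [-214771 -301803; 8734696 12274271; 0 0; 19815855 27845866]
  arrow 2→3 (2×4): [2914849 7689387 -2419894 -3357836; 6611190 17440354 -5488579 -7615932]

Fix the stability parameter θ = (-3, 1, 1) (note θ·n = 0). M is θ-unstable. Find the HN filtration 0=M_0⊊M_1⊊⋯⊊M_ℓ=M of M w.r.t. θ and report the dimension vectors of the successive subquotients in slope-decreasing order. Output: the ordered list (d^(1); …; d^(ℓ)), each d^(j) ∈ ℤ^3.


Barcode: M ≅ I[1,2], I[1,3], I[2,2], I[2,3]. HN layers by μ_θ (2 steps, strictly decreasing):
  μ^(1)=1; μ^(2)=-3

((0, 4, 2); (2, 0, 0))


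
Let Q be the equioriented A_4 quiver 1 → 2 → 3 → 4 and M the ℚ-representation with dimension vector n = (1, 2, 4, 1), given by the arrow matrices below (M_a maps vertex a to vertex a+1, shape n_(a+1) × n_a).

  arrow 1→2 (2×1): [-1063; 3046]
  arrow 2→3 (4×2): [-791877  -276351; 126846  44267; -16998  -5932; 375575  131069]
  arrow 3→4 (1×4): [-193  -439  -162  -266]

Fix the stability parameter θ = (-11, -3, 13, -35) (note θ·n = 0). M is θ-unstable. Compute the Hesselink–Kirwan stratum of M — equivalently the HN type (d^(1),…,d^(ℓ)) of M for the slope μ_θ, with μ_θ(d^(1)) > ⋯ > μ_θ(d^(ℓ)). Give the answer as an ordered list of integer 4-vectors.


Interval decomposition of M: I[1,4], I[2,3], I[3,3]^2.
HN type (ℓ=4): μ^(1)=13; μ^(2)=-3; μ^(3)=-25/3; μ^(4)=-11

((0, 0, 3, 0); (0, 1, 0, 0); (0, 1, 1, 1); (1, 0, 0, 0))


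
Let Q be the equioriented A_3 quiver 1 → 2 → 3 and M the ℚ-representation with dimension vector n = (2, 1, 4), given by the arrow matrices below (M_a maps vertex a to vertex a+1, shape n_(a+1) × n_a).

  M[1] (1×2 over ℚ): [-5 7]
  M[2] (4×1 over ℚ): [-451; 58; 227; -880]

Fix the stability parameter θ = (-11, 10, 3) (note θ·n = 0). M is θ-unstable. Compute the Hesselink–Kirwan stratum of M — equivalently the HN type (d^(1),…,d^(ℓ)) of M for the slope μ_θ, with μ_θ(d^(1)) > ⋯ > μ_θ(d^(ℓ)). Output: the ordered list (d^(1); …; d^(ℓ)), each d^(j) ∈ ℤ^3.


Via rank(M_{q-1}∘⋯∘M_p): M ≅ I[1,1], I[1,3], I[3,3]^3.
μ_θ-semistable layers: μ^(1)=13/2; μ^(2)=3; μ^(3)=-11

((0, 1, 1); (0, 0, 3); (2, 0, 0))


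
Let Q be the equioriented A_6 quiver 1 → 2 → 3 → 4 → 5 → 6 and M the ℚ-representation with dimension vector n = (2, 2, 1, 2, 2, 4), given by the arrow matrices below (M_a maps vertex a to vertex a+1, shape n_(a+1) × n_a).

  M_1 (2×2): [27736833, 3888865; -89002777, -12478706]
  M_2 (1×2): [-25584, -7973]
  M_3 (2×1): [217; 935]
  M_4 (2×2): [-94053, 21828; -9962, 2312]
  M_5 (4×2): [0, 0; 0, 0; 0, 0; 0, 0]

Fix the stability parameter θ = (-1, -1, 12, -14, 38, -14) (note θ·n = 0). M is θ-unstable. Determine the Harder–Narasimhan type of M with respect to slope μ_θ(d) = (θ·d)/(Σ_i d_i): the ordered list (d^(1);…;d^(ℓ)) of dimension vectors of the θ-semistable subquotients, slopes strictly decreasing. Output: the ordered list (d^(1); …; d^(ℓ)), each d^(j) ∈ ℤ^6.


Interval decomposition of M: I[1,2], I[1,5], I[4,4], I[5,5], I[6,6]^4.
HN type (ℓ=3): μ^(1)=38; μ^(2)=-1; μ^(3)=-14

((0, 0, 0, 0, 2, 0); (2, 2, 1, 1, 0, 0); (0, 0, 0, 1, 0, 4))


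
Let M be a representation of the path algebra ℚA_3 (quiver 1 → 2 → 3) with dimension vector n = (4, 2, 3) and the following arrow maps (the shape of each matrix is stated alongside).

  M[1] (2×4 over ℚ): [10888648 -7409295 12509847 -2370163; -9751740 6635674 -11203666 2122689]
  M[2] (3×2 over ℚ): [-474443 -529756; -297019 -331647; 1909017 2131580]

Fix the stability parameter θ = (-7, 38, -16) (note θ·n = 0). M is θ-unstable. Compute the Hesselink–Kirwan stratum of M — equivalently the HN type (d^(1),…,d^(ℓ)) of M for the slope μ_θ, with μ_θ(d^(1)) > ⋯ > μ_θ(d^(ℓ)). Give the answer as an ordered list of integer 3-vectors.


Interval decomposition of M: I[1,1]^2, I[1,3]^2, I[3,3].
HN type (ℓ=3): μ^(1)=11; μ^(2)=-7; μ^(3)=-16

((0, 2, 2); (4, 0, 0); (0, 0, 1))


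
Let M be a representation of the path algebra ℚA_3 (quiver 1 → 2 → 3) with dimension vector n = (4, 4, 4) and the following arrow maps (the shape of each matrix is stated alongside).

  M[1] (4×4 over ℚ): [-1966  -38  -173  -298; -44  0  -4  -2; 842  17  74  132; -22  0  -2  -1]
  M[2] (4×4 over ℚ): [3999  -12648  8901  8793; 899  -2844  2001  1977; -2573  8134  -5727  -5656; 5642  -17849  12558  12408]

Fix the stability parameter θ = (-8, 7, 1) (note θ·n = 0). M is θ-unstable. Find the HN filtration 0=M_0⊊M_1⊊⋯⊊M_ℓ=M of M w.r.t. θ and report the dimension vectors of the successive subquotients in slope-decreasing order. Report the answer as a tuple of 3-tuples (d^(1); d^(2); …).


Interval decomposition of M: I[1,1], I[1,2], I[1,3]^2, I[2,3], I[3,3].
HN type (ℓ=4): μ^(1)=7; μ^(2)=4; μ^(3)=1; μ^(4)=-8

((0, 1, 0); (0, 3, 3); (0, 0, 1); (4, 0, 0))
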